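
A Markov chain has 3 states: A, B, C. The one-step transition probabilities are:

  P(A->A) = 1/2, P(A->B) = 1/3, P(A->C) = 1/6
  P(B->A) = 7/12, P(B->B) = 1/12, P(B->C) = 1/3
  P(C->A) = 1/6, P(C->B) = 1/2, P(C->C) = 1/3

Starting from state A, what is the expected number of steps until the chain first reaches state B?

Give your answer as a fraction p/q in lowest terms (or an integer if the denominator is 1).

Let h_i = expected steps to first reach B from state i.
Boundary: h_B = 0.
First-step equations for the other states:
  h_A = 1 + 1/2*h_A + 1/3*h_B + 1/6*h_C
  h_C = 1 + 1/6*h_A + 1/2*h_B + 1/3*h_C

Substituting h_B = 0 and rearranging gives the linear system (I - Q) h = 1:
  [1/2, -1/6] . (h_A, h_C) = 1
  [-1/6, 2/3] . (h_A, h_C) = 1

Solving yields:
  h_A = 30/11
  h_C = 24/11

Starting state is A, so the expected hitting time is h_A = 30/11.

Answer: 30/11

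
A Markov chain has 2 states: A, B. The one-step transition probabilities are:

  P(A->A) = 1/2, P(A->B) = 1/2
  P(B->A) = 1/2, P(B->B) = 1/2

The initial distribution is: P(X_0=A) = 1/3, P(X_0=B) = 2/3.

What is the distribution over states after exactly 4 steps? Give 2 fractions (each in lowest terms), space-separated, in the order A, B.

Propagating the distribution step by step (d_{t+1} = d_t * P):
d_0 = (A=1/3, B=2/3)
  d_1[A] = 1/3*1/2 + 2/3*1/2 = 1/2
  d_1[B] = 1/3*1/2 + 2/3*1/2 = 1/2
d_1 = (A=1/2, B=1/2)
  d_2[A] = 1/2*1/2 + 1/2*1/2 = 1/2
  d_2[B] = 1/2*1/2 + 1/2*1/2 = 1/2
d_2 = (A=1/2, B=1/2)
  d_3[A] = 1/2*1/2 + 1/2*1/2 = 1/2
  d_3[B] = 1/2*1/2 + 1/2*1/2 = 1/2
d_3 = (A=1/2, B=1/2)
  d_4[A] = 1/2*1/2 + 1/2*1/2 = 1/2
  d_4[B] = 1/2*1/2 + 1/2*1/2 = 1/2
d_4 = (A=1/2, B=1/2)

Answer: 1/2 1/2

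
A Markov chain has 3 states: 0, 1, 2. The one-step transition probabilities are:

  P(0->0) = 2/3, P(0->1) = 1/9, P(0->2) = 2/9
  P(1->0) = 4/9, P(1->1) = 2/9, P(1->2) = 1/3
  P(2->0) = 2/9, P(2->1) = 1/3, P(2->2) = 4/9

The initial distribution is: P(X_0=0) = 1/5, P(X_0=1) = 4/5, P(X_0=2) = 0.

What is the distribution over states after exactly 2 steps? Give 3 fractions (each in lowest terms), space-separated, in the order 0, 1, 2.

Propagating the distribution step by step (d_{t+1} = d_t * P):
d_0 = (0=1/5, 1=4/5, 2=0)
  d_1[0] = 1/5*2/3 + 4/5*4/9 + 0*2/9 = 22/45
  d_1[1] = 1/5*1/9 + 4/5*2/9 + 0*1/3 = 1/5
  d_1[2] = 1/5*2/9 + 4/5*1/3 + 0*4/9 = 14/45
d_1 = (0=22/45, 1=1/5, 2=14/45)
  d_2[0] = 22/45*2/3 + 1/5*4/9 + 14/45*2/9 = 196/405
  d_2[1] = 22/45*1/9 + 1/5*2/9 + 14/45*1/3 = 82/405
  d_2[2] = 22/45*2/9 + 1/5*1/3 + 14/45*4/9 = 127/405
d_2 = (0=196/405, 1=82/405, 2=127/405)

Answer: 196/405 82/405 127/405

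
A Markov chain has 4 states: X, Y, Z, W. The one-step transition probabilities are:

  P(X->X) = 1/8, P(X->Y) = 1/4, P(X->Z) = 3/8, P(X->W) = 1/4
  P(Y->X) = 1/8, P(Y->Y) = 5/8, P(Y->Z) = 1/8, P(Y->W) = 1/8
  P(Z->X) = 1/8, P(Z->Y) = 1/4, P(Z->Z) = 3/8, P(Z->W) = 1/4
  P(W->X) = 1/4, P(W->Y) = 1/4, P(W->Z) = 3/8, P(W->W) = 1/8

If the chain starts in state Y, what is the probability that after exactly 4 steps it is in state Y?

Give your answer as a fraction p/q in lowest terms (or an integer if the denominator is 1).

Answer: 1687/4096

Derivation:
Computing P^4 by repeated multiplication:
P^1 =
  X: [1/8, 1/4, 3/8, 1/4]
  Y: [1/8, 5/8, 1/8, 1/8]
  Z: [1/8, 1/4, 3/8, 1/4]
  W: [1/4, 1/4, 3/8, 1/8]
P^2 =
  X: [5/32, 11/32, 5/16, 3/16]
  Y: [9/64, 31/64, 7/32, 5/32]
  Z: [5/32, 11/32, 5/16, 3/16]
  W: [9/64, 11/32, 5/16, 13/64]
P^3 =
  X: [19/128, 97/256, 37/128, 47/256]
  Y: [37/256, 221/512, 65/256, 87/512]
  Z: [19/128, 97/256, 37/128, 47/256]
  W: [77/512, 97/256, 37/128, 93/512]
P^4 =
  X: [303/2048, 803/2048, 287/1024, 23/128]
  Y: [599/4096, 1687/4096, 547/2048, 179/1024]
  Z: [303/2048, 803/2048, 287/1024, 23/128]
  W: [605/4096, 803/2048, 287/1024, 737/4096]

(P^4)[Y -> Y] = 1687/4096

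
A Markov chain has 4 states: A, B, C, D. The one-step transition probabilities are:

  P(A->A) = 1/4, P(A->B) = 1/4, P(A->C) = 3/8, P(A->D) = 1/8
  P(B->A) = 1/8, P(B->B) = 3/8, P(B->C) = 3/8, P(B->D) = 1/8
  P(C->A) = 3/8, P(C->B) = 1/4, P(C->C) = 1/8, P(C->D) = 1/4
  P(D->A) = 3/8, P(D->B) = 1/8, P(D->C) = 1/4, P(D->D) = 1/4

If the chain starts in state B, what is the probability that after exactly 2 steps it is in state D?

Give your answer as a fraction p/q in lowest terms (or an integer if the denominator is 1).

Computing P^2 by repeated multiplication:
P^1 =
  A: [1/4, 1/4, 3/8, 1/8]
  B: [1/8, 3/8, 3/8, 1/8]
  C: [3/8, 1/4, 1/8, 1/4]
  D: [3/8, 1/8, 1/4, 1/4]
P^2 =
  A: [9/32, 17/64, 17/64, 3/16]
  B: [17/64, 9/32, 17/64, 3/16]
  C: [17/64, 1/4, 5/16, 11/64]
  D: [19/64, 15/64, 9/32, 3/16]

(P^2)[B -> D] = 3/16

Answer: 3/16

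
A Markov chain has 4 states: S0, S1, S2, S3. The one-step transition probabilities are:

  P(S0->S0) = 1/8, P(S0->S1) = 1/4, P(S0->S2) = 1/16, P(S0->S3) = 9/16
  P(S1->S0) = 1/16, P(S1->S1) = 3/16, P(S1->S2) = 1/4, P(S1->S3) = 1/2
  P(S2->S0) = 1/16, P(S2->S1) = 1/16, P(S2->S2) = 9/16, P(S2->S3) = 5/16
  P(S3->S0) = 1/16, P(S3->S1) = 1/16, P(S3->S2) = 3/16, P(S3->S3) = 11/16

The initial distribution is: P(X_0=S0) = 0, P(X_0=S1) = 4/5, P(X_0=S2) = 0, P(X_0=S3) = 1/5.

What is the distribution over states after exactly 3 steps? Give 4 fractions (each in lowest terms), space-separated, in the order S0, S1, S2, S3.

Answer: 273/4096 1777/20480 5933/20480 2281/4096

Derivation:
Propagating the distribution step by step (d_{t+1} = d_t * P):
d_0 = (S0=0, S1=4/5, S2=0, S3=1/5)
  d_1[S0] = 0*1/8 + 4/5*1/16 + 0*1/16 + 1/5*1/16 = 1/16
  d_1[S1] = 0*1/4 + 4/5*3/16 + 0*1/16 + 1/5*1/16 = 13/80
  d_1[S2] = 0*1/16 + 4/5*1/4 + 0*9/16 + 1/5*3/16 = 19/80
  d_1[S3] = 0*9/16 + 4/5*1/2 + 0*5/16 + 1/5*11/16 = 43/80
d_1 = (S0=1/16, S1=13/80, S2=19/80, S3=43/80)
  d_2[S0] = 1/16*1/8 + 13/80*1/16 + 19/80*1/16 + 43/80*1/16 = 17/256
  d_2[S1] = 1/16*1/4 + 13/80*3/16 + 19/80*1/16 + 43/80*1/16 = 121/1280
  d_2[S2] = 1/16*1/16 + 13/80*1/4 + 19/80*9/16 + 43/80*3/16 = 357/1280
  d_2[S3] = 1/16*9/16 + 13/80*1/2 + 19/80*5/16 + 43/80*11/16 = 717/1280
d_2 = (S0=17/256, S1=121/1280, S2=357/1280, S3=717/1280)
  d_3[S0] = 17/256*1/8 + 121/1280*1/16 + 357/1280*1/16 + 717/1280*1/16 = 273/4096
  d_3[S1] = 17/256*1/4 + 121/1280*3/16 + 357/1280*1/16 + 717/1280*1/16 = 1777/20480
  d_3[S2] = 17/256*1/16 + 121/1280*1/4 + 357/1280*9/16 + 717/1280*3/16 = 5933/20480
  d_3[S3] = 17/256*9/16 + 121/1280*1/2 + 357/1280*5/16 + 717/1280*11/16 = 2281/4096
d_3 = (S0=273/4096, S1=1777/20480, S2=5933/20480, S3=2281/4096)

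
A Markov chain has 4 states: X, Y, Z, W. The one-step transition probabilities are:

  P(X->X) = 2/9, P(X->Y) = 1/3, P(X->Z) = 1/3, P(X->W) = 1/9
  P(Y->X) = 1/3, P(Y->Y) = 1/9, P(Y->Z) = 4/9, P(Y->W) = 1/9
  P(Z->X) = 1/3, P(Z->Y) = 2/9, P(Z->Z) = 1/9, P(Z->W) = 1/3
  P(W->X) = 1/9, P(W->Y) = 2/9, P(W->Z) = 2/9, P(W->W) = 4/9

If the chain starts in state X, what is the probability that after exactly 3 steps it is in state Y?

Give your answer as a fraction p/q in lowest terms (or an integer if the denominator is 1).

Answer: 56/243

Derivation:
Computing P^3 by repeated multiplication:
P^1 =
  X: [2/9, 1/3, 1/3, 1/9]
  Y: [1/3, 1/9, 4/9, 1/9]
  Z: [1/3, 2/9, 1/9, 1/3]
  W: [1/9, 2/9, 2/9, 4/9]
P^2 =
  X: [23/81, 17/81, 23/81, 2/9]
  Y: [22/81, 20/81, 19/81, 20/81]
  Z: [2/9, 19/81, 8/27, 20/81]
  W: [2/9, 17/81, 7/27, 25/81]
P^3 =
  X: [184/729, 56/243, 196/729, 181/729]
  Y: [181/729, 164/729, 205/729, 179/729]
  Z: [185/729, 161/729, 194/729, 7/27]
  W: [175/729, 163/729, 193/729, 22/81]

(P^3)[X -> Y] = 56/243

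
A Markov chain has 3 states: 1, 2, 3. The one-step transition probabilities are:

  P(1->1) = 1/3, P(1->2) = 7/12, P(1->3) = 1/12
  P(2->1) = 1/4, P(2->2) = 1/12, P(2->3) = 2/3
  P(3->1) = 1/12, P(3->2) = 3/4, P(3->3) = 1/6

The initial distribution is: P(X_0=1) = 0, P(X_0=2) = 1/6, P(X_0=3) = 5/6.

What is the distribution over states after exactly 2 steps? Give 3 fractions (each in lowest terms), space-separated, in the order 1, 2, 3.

Answer: 47/216 11/36 103/216

Derivation:
Propagating the distribution step by step (d_{t+1} = d_t * P):
d_0 = (1=0, 2=1/6, 3=5/6)
  d_1[1] = 0*1/3 + 1/6*1/4 + 5/6*1/12 = 1/9
  d_1[2] = 0*7/12 + 1/6*1/12 + 5/6*3/4 = 23/36
  d_1[3] = 0*1/12 + 1/6*2/3 + 5/6*1/6 = 1/4
d_1 = (1=1/9, 2=23/36, 3=1/4)
  d_2[1] = 1/9*1/3 + 23/36*1/4 + 1/4*1/12 = 47/216
  d_2[2] = 1/9*7/12 + 23/36*1/12 + 1/4*3/4 = 11/36
  d_2[3] = 1/9*1/12 + 23/36*2/3 + 1/4*1/6 = 103/216
d_2 = (1=47/216, 2=11/36, 3=103/216)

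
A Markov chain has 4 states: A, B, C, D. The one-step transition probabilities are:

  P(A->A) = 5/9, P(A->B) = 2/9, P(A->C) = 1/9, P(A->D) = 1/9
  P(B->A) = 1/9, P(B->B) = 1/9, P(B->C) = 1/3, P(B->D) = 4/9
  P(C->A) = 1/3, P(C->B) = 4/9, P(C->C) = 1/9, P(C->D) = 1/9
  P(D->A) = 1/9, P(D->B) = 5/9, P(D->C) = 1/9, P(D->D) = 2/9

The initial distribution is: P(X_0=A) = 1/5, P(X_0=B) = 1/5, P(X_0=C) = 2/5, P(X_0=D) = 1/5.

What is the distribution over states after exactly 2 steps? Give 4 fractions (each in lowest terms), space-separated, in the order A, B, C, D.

Propagating the distribution step by step (d_{t+1} = d_t * P):
d_0 = (A=1/5, B=1/5, C=2/5, D=1/5)
  d_1[A] = 1/5*5/9 + 1/5*1/9 + 2/5*1/3 + 1/5*1/9 = 13/45
  d_1[B] = 1/5*2/9 + 1/5*1/9 + 2/5*4/9 + 1/5*5/9 = 16/45
  d_1[C] = 1/5*1/9 + 1/5*1/3 + 2/5*1/9 + 1/5*1/9 = 7/45
  d_1[D] = 1/5*1/9 + 1/5*4/9 + 2/5*1/9 + 1/5*2/9 = 1/5
d_1 = (A=13/45, B=16/45, C=7/45, D=1/5)
  d_2[A] = 13/45*5/9 + 16/45*1/9 + 7/45*1/3 + 1/5*1/9 = 37/135
  d_2[B] = 13/45*2/9 + 16/45*1/9 + 7/45*4/9 + 1/5*5/9 = 23/81
  d_2[C] = 13/45*1/9 + 16/45*1/3 + 7/45*1/9 + 1/5*1/9 = 77/405
  d_2[D] = 13/45*1/9 + 16/45*4/9 + 7/45*1/9 + 1/5*2/9 = 34/135
d_2 = (A=37/135, B=23/81, C=77/405, D=34/135)

Answer: 37/135 23/81 77/405 34/135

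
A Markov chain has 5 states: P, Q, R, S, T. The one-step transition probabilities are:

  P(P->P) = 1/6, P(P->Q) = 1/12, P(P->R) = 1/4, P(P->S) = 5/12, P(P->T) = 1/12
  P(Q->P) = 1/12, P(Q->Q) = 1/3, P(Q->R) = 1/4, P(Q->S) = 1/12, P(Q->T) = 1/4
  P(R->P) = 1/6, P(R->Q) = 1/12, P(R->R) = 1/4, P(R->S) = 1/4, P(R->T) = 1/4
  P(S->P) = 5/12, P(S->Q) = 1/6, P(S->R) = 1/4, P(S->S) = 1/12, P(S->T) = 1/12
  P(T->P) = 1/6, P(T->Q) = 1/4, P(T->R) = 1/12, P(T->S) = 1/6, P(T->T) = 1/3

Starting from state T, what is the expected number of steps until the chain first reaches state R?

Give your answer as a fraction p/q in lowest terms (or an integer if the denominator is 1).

Let h_i = expected steps to first reach R from state i.
Boundary: h_R = 0.
First-step equations for the other states:
  h_P = 1 + 1/6*h_P + 1/12*h_Q + 1/4*h_R + 5/12*h_S + 1/12*h_T
  h_Q = 1 + 1/12*h_P + 1/3*h_Q + 1/4*h_R + 1/12*h_S + 1/4*h_T
  h_S = 1 + 5/12*h_P + 1/6*h_Q + 1/4*h_R + 1/12*h_S + 1/12*h_T
  h_T = 1 + 1/6*h_P + 1/4*h_Q + 1/12*h_R + 1/6*h_S + 1/3*h_T

Substituting h_R = 0 and rearranging gives the linear system (I - Q) h = 1:
  [5/6, -1/12, -5/12, -1/12] . (h_P, h_Q, h_S, h_T) = 1
  [-1/12, 2/3, -1/12, -1/4] . (h_P, h_Q, h_S, h_T) = 1
  [-5/12, -1/6, 11/12, -1/12] . (h_P, h_Q, h_S, h_T) = 1
  [-1/6, -1/4, -1/6, 2/3] . (h_P, h_Q, h_S, h_T) = 1

Solving yields:
  h_P = 7644/1721
  h_Q = 8028/1721
  h_S = 7668/1721
  h_T = 9420/1721

Starting state is T, so the expected hitting time is h_T = 9420/1721.

Answer: 9420/1721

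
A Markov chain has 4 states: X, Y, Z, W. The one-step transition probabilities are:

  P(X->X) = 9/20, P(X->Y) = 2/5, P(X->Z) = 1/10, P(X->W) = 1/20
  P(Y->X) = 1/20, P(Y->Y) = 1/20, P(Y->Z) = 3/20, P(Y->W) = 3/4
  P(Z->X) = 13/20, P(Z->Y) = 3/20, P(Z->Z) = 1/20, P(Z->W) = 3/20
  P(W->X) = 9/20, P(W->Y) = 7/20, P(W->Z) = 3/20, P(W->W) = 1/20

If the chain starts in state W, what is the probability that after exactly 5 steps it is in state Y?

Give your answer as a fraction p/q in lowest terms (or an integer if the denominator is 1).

Answer: 106279/400000

Derivation:
Computing P^5 by repeated multiplication:
P^1 =
  X: [9/20, 2/5, 1/10, 1/20]
  Y: [1/20, 1/20, 3/20, 3/4]
  Z: [13/20, 3/20, 1/20, 3/20]
  W: [9/20, 7/20, 3/20, 1/20]
P^2 =
  X: [31/100, 93/400, 47/400, 17/50]
  Y: [23/50, 123/400, 53/400, 1/10]
  Z: [2/5, 131/400, 9/80, 4/25]
  W: [17/50, 19/80, 9/80, 31/100]
P^3 =
  X: [761/2000, 1089/4000, 491/4000, 449/2000]
  Y: [707/2000, 1017/4000, 91/800, 557/2000]
  Z: [683/2000, 997/4000, 19/160, 581/2000]
  W: [151/400, 1093/4000, 487/4000, 91/400]
P^4 =
  X: [7313/20000, 657/2500, 1187/10000, 5057/20000]
  Y: [7421/20000, 5373/20000, 2419/20000, 4787/20000]
  Z: [7481/20000, 5371/20000, 2421/20000, 4727/20000]
  W: [7301/20000, 5251/20000, 2379/20000, 5069/20000]
P^5 =
  X: [18431/50000, 106281/400000, 47939/400000, 24583/100000]
  Y: [36673/100000, 105507/400000, 47741/400000, 5003/20000]
  Z: [36679/100000, 105571/400000, 47677/400000, 25009/100000]
  W: [36877/100000, 106279/400000, 47941/400000, 3071/12500]

(P^5)[W -> Y] = 106279/400000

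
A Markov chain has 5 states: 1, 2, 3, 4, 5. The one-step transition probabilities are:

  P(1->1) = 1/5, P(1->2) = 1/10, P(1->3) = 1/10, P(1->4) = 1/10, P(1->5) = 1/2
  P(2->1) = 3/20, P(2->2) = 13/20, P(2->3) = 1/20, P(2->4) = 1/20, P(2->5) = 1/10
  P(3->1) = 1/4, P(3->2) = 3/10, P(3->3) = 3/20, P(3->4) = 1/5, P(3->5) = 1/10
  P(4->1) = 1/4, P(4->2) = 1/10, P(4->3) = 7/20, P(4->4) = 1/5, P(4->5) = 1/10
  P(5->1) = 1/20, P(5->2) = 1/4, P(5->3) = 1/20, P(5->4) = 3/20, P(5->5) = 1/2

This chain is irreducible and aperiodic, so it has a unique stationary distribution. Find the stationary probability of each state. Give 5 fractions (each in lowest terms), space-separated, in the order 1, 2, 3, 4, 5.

Answer: 109/713 255/713 19/184 671/5704 383/1426

Derivation:
The stationary distribution satisfies pi = pi * P, i.e.:
  pi_1 = 1/5*pi_1 + 3/20*pi_2 + 1/4*pi_3 + 1/4*pi_4 + 1/20*pi_5
  pi_2 = 1/10*pi_1 + 13/20*pi_2 + 3/10*pi_3 + 1/10*pi_4 + 1/4*pi_5
  pi_3 = 1/10*pi_1 + 1/20*pi_2 + 3/20*pi_3 + 7/20*pi_4 + 1/20*pi_5
  pi_4 = 1/10*pi_1 + 1/20*pi_2 + 1/5*pi_3 + 1/5*pi_4 + 3/20*pi_5
  pi_5 = 1/2*pi_1 + 1/10*pi_2 + 1/10*pi_3 + 1/10*pi_4 + 1/2*pi_5
with normalization: pi_1 + pi_2 + pi_3 + pi_4 + pi_5 = 1.

Using the first 4 balance equations plus normalization, the linear system A*pi = b is:
  [-4/5, 3/20, 1/4, 1/4, 1/20] . pi = 0
  [1/10, -7/20, 3/10, 1/10, 1/4] . pi = 0
  [1/10, 1/20, -17/20, 7/20, 1/20] . pi = 0
  [1/10, 1/20, 1/5, -4/5, 3/20] . pi = 0
  [1, 1, 1, 1, 1] . pi = 1

Solving yields:
  pi_1 = 109/713
  pi_2 = 255/713
  pi_3 = 19/184
  pi_4 = 671/5704
  pi_5 = 383/1426

Verification (pi * P):
  109/713*1/5 + 255/713*3/20 + 19/184*1/4 + 671/5704*1/4 + 383/1426*1/20 = 109/713 = pi_1  (ok)
  109/713*1/10 + 255/713*13/20 + 19/184*3/10 + 671/5704*1/10 + 383/1426*1/4 = 255/713 = pi_2  (ok)
  109/713*1/10 + 255/713*1/20 + 19/184*3/20 + 671/5704*7/20 + 383/1426*1/20 = 19/184 = pi_3  (ok)
  109/713*1/10 + 255/713*1/20 + 19/184*1/5 + 671/5704*1/5 + 383/1426*3/20 = 671/5704 = pi_4  (ok)
  109/713*1/2 + 255/713*1/10 + 19/184*1/10 + 671/5704*1/10 + 383/1426*1/2 = 383/1426 = pi_5  (ok)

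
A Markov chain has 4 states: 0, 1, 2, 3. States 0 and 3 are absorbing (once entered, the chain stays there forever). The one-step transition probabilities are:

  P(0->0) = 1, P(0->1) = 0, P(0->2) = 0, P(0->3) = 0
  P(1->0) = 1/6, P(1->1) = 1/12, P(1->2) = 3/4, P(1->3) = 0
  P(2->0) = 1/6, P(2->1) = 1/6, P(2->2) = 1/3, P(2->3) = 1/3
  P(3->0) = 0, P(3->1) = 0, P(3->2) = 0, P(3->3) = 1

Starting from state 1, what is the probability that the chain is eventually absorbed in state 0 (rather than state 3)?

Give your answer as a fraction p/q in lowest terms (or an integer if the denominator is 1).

Answer: 17/35

Derivation:
Let a_i = P(absorbed in 0 | start in state i).
Boundary conditions: a_0 = 1, a_3 = 0.
For each transient state i, a_i = sum_j P(i->j) * a_j:
  a_1 = 1/6*a_0 + 1/12*a_1 + 3/4*a_2 + 0*a_3
  a_2 = 1/6*a_0 + 1/6*a_1 + 1/3*a_2 + 1/3*a_3

Substituting a_0 = 1 and a_3 = 0, rearrange to (I - Q) a = r where r[i] = P(i -> 0):
  [11/12, -3/4] . (a_1, a_2) = 1/6
  [-1/6, 2/3] . (a_1, a_2) = 1/6

Solving yields:
  a_1 = 17/35
  a_2 = 13/35

Starting state is 1, so the absorption probability is a_1 = 17/35.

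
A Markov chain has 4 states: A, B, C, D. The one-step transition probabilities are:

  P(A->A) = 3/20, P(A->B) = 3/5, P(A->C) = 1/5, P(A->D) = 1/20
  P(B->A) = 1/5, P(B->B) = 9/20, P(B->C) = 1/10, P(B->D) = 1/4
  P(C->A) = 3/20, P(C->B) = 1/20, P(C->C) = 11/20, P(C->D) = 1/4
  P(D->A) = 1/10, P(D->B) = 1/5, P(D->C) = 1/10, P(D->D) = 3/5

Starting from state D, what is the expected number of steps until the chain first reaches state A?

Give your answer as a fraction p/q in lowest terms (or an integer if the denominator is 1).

Let h_i = expected steps to first reach A from state i.
Boundary: h_A = 0.
First-step equations for the other states:
  h_B = 1 + 1/5*h_A + 9/20*h_B + 1/10*h_C + 1/4*h_D
  h_C = 1 + 3/20*h_A + 1/20*h_B + 11/20*h_C + 1/4*h_D
  h_D = 1 + 1/10*h_A + 1/5*h_B + 1/10*h_C + 3/5*h_D

Substituting h_A = 0 and rearranging gives the linear system (I - Q) h = 1:
  [11/20, -1/10, -1/4] . (h_B, h_C, h_D) = 1
  [-1/20, 9/20, -1/4] . (h_B, h_C, h_D) = 1
  [-1/5, -1/10, 2/5] . (h_B, h_C, h_D) = 1

Solving yields:
  h_B = 715/109
  h_C = 780/109
  h_D = 825/109

Starting state is D, so the expected hitting time is h_D = 825/109.

Answer: 825/109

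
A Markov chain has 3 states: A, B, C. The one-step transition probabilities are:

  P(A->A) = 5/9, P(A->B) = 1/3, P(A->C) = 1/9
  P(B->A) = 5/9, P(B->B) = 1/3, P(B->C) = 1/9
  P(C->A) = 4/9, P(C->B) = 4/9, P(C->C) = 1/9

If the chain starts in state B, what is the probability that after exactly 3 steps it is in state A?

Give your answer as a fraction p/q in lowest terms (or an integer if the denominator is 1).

Answer: 44/81

Derivation:
Computing P^3 by repeated multiplication:
P^1 =
  A: [5/9, 1/3, 1/9]
  B: [5/9, 1/3, 1/9]
  C: [4/9, 4/9, 1/9]
P^2 =
  A: [44/81, 28/81, 1/9]
  B: [44/81, 28/81, 1/9]
  C: [44/81, 28/81, 1/9]
P^3 =
  A: [44/81, 28/81, 1/9]
  B: [44/81, 28/81, 1/9]
  C: [44/81, 28/81, 1/9]

(P^3)[B -> A] = 44/81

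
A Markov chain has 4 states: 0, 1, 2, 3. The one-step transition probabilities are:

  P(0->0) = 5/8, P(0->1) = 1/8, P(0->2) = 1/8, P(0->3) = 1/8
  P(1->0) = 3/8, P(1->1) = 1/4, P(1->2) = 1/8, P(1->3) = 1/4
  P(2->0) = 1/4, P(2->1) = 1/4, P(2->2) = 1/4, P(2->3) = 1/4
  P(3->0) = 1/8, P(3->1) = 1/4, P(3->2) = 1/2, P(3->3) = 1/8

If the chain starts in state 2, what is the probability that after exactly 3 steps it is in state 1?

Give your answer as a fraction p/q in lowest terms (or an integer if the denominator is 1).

Answer: 53/256

Derivation:
Computing P^3 by repeated multiplication:
P^1 =
  0: [5/8, 1/8, 1/8, 1/8]
  1: [3/8, 1/4, 1/8, 1/4]
  2: [1/4, 1/4, 1/4, 1/4]
  3: [1/8, 1/4, 1/2, 1/8]
P^2 =
  0: [31/64, 11/64, 3/16, 5/32]
  1: [25/64, 13/64, 15/64, 11/64]
  2: [11/32, 7/32, 1/4, 3/16]
  3: [5/16, 15/64, 15/64, 7/32]
P^3 =
  0: [111/256, 97/512, 53/256, 87/512]
  1: [205/512, 103/512, 7/32, 23/128]
  2: [49/128, 53/256, 29/128, 47/256]
  3: [189/512, 27/128, 121/512, 47/256]

(P^3)[2 -> 1] = 53/256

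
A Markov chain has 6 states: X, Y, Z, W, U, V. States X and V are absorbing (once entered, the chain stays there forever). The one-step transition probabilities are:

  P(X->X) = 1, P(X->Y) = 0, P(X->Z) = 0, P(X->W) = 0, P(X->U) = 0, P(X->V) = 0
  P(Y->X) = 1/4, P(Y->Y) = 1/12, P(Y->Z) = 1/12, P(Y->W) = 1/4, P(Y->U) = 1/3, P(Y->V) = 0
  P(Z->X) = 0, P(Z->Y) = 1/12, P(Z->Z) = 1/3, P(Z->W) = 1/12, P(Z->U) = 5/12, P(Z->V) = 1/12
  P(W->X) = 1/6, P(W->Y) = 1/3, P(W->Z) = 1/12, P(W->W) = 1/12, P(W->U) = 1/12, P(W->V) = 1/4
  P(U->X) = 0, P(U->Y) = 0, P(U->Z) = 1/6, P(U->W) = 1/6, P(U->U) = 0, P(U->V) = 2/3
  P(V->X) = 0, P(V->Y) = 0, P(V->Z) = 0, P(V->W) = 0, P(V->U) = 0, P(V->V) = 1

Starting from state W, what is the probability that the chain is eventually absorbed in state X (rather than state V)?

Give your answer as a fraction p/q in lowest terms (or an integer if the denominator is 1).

Answer: 1463/4145

Derivation:
Let a_i = P(absorbed in X | start in state i).
Boundary conditions: a_X = 1, a_V = 0.
For each transient state i, a_i = sum_j P(i->j) * a_j:
  a_Y = 1/4*a_X + 1/12*a_Y + 1/12*a_Z + 1/4*a_W + 1/3*a_U + 0*a_V
  a_Z = 0*a_X + 1/12*a_Y + 1/3*a_Z + 1/12*a_W + 5/12*a_U + 1/12*a_V
  a_W = 1/6*a_X + 1/3*a_Y + 1/12*a_Z + 1/12*a_W + 1/12*a_U + 1/4*a_V
  a_U = 0*a_X + 0*a_Y + 1/6*a_Z + 1/6*a_W + 0*a_U + 2/3*a_V

Substituting a_X = 1 and a_V = 0, rearrange to (I - Q) a = r where r[i] = P(i -> X):
  [11/12, -1/12, -1/4, -1/3] . (a_Y, a_Z, a_W, a_U) = 1/4
  [-1/12, 2/3, -1/12, -5/12] . (a_Y, a_Z, a_W, a_U) = 0
  [-1/3, -1/12, 11/12, -1/12] . (a_Y, a_Z, a_W, a_U) = 1/6
  [0, -1/6, -1/6, 1] . (a_Y, a_Z, a_W, a_U) = 0

Solving yields:
  a_Y = 1711/4145
  a_Z = 613/4145
  a_W = 1463/4145
  a_U = 346/4145

Starting state is W, so the absorption probability is a_W = 1463/4145.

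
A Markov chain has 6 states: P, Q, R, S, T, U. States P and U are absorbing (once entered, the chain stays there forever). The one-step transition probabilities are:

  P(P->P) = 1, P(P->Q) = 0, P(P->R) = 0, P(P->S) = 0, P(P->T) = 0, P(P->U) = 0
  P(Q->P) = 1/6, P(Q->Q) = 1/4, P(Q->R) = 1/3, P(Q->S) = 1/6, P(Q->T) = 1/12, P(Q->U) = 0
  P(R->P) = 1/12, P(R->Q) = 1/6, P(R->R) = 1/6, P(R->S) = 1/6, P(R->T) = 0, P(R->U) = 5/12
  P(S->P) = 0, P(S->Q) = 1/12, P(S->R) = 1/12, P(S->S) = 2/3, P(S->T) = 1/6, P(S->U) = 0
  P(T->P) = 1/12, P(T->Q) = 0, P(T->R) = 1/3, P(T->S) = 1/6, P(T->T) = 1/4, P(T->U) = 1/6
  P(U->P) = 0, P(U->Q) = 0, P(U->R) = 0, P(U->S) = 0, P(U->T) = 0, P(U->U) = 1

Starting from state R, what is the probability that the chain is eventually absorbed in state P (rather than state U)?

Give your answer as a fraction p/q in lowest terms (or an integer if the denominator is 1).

Answer: 243/967

Derivation:
Let a_i = P(absorbed in P | start in state i).
Boundary conditions: a_P = 1, a_U = 0.
For each transient state i, a_i = sum_j P(i->j) * a_j:
  a_Q = 1/6*a_P + 1/4*a_Q + 1/3*a_R + 1/6*a_S + 1/12*a_T + 0*a_U
  a_R = 1/12*a_P + 1/6*a_Q + 1/6*a_R + 1/6*a_S + 0*a_T + 5/12*a_U
  a_S = 0*a_P + 1/12*a_Q + 1/12*a_R + 2/3*a_S + 1/6*a_T + 0*a_U
  a_T = 1/12*a_P + 0*a_Q + 1/3*a_R + 1/6*a_S + 1/4*a_T + 1/6*a_U

Substituting a_P = 1 and a_U = 0, rearrange to (I - Q) a = r where r[i] = P(i -> P):
  [3/4, -1/3, -1/6, -1/12] . (a_Q, a_R, a_S, a_T) = 1/6
  [-1/6, 5/6, -1/6, 0] . (a_Q, a_R, a_S, a_T) = 1/12
  [-1/12, -1/12, 1/3, -1/6] . (a_Q, a_R, a_S, a_T) = 0
  [0, -1/3, -1/6, 3/4] . (a_Q, a_R, a_S, a_T) = 1/12

Solving yields:
  a_Q = 423/967
  a_R = 243/967
  a_S = 617/1934
  a_T = 284/967

Starting state is R, so the absorption probability is a_R = 243/967.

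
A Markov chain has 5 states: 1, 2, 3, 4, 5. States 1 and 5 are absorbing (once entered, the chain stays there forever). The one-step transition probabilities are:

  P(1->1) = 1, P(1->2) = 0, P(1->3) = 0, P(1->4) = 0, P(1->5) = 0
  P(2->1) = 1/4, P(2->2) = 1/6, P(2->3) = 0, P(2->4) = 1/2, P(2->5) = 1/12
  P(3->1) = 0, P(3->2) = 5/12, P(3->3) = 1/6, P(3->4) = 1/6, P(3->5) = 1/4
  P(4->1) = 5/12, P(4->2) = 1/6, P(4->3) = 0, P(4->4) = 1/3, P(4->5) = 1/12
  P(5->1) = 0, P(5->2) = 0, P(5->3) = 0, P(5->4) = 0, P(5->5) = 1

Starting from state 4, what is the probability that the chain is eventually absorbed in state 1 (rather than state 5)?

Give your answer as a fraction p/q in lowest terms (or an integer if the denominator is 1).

Answer: 14/17

Derivation:
Let a_i = P(absorbed in 1 | start in state i).
Boundary conditions: a_1 = 1, a_5 = 0.
For each transient state i, a_i = sum_j P(i->j) * a_j:
  a_2 = 1/4*a_1 + 1/6*a_2 + 0*a_3 + 1/2*a_4 + 1/12*a_5
  a_3 = 0*a_1 + 5/12*a_2 + 1/6*a_3 + 1/6*a_4 + 1/4*a_5
  a_4 = 5/12*a_1 + 1/6*a_2 + 0*a_3 + 1/3*a_4 + 1/12*a_5

Substituting a_1 = 1 and a_5 = 0, rearrange to (I - Q) a = r where r[i] = P(i -> 1):
  [5/6, 0, -1/2] . (a_2, a_3, a_4) = 1/4
  [-5/12, 5/6, -1/6] . (a_2, a_3, a_4) = 0
  [-1/6, 0, 2/3] . (a_2, a_3, a_4) = 5/12

Solving yields:
  a_2 = 27/34
  a_3 = 191/340
  a_4 = 14/17

Starting state is 4, so the absorption probability is a_4 = 14/17.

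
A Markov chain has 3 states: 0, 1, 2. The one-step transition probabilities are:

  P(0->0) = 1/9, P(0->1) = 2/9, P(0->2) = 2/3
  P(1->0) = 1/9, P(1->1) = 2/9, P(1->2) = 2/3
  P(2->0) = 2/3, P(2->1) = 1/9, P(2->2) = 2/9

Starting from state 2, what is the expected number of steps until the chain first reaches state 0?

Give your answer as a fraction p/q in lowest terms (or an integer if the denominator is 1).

Let h_i = expected steps to first reach 0 from state i.
Boundary: h_0 = 0.
First-step equations for the other states:
  h_1 = 1 + 1/9*h_0 + 2/9*h_1 + 2/3*h_2
  h_2 = 1 + 2/3*h_0 + 1/9*h_1 + 2/9*h_2

Substituting h_0 = 0 and rearranging gives the linear system (I - Q) h = 1:
  [7/9, -2/3] . (h_1, h_2) = 1
  [-1/9, 7/9] . (h_1, h_2) = 1

Solving yields:
  h_1 = 117/43
  h_2 = 72/43

Starting state is 2, so the expected hitting time is h_2 = 72/43.

Answer: 72/43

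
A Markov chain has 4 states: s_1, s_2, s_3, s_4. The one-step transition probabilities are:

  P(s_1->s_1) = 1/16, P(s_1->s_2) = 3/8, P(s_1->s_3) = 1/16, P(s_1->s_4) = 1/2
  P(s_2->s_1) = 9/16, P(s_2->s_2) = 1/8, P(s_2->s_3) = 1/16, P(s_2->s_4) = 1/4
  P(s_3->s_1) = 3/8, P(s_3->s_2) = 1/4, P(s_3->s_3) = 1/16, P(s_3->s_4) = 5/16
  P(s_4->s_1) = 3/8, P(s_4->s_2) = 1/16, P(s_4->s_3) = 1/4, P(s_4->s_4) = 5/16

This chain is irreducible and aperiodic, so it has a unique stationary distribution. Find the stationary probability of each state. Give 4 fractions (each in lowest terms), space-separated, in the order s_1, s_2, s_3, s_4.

The stationary distribution satisfies pi = pi * P, i.e.:
  pi_s_1 = 1/16*pi_s_1 + 9/16*pi_s_2 + 3/8*pi_s_3 + 3/8*pi_s_4
  pi_s_2 = 3/8*pi_s_1 + 1/8*pi_s_2 + 1/4*pi_s_3 + 1/16*pi_s_4
  pi_s_3 = 1/16*pi_s_1 + 1/16*pi_s_2 + 1/16*pi_s_3 + 1/4*pi_s_4
  pi_s_4 = 1/2*pi_s_1 + 1/4*pi_s_2 + 5/16*pi_s_3 + 5/16*pi_s_4
with normalization: pi_s_1 + pi_s_2 + pi_s_3 + pi_s_4 = 1.

Using the first 3 balance equations plus normalization, the linear system A*pi = b is:
  [-15/16, 9/16, 3/8, 3/8] . pi = 0
  [3/8, -7/8, 1/4, 1/16] . pi = 0
  [1/16, 1/16, -15/16, 1/4] . pi = 0
  [1, 1, 1, 1] . pi = 1

Solving yields:
  pi_s_1 = 619/1972
  pi_s_2 = 389/1972
  pi_s_3 = 64/493
  pi_s_4 = 177/493

Verification (pi * P):
  619/1972*1/16 + 389/1972*9/16 + 64/493*3/8 + 177/493*3/8 = 619/1972 = pi_s_1  (ok)
  619/1972*3/8 + 389/1972*1/8 + 64/493*1/4 + 177/493*1/16 = 389/1972 = pi_s_2  (ok)
  619/1972*1/16 + 389/1972*1/16 + 64/493*1/16 + 177/493*1/4 = 64/493 = pi_s_3  (ok)
  619/1972*1/2 + 389/1972*1/4 + 64/493*5/16 + 177/493*5/16 = 177/493 = pi_s_4  (ok)

Answer: 619/1972 389/1972 64/493 177/493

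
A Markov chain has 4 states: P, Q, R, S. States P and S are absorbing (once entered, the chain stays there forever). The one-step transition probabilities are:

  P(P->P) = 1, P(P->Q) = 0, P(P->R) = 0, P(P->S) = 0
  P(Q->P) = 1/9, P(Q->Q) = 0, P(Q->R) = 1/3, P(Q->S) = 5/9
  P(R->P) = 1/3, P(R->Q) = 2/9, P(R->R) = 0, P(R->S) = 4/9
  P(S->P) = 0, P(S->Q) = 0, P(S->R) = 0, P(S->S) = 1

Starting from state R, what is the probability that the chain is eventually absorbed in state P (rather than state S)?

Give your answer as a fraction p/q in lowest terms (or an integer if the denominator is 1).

Answer: 29/75

Derivation:
Let a_i = P(absorbed in P | start in state i).
Boundary conditions: a_P = 1, a_S = 0.
For each transient state i, a_i = sum_j P(i->j) * a_j:
  a_Q = 1/9*a_P + 0*a_Q + 1/3*a_R + 5/9*a_S
  a_R = 1/3*a_P + 2/9*a_Q + 0*a_R + 4/9*a_S

Substituting a_P = 1 and a_S = 0, rearrange to (I - Q) a = r where r[i] = P(i -> P):
  [1, -1/3] . (a_Q, a_R) = 1/9
  [-2/9, 1] . (a_Q, a_R) = 1/3

Solving yields:
  a_Q = 6/25
  a_R = 29/75

Starting state is R, so the absorption probability is a_R = 29/75.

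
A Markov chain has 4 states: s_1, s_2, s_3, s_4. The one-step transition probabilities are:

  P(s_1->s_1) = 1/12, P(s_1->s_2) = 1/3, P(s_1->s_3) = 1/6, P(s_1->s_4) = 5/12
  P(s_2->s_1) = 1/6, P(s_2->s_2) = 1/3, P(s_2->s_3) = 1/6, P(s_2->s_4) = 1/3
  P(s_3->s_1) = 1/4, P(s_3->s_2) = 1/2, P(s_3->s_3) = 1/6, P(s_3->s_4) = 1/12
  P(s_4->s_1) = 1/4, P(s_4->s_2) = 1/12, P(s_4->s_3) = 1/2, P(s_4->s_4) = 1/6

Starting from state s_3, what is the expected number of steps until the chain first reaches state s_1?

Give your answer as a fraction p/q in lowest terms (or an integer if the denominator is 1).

Let h_i = expected steps to first reach s_1 from state i.
Boundary: h_s_1 = 0.
First-step equations for the other states:
  h_s_2 = 1 + 1/6*h_s_1 + 1/3*h_s_2 + 1/6*h_s_3 + 1/3*h_s_4
  h_s_3 = 1 + 1/4*h_s_1 + 1/2*h_s_2 + 1/6*h_s_3 + 1/12*h_s_4
  h_s_4 = 1 + 1/4*h_s_1 + 1/12*h_s_2 + 1/2*h_s_3 + 1/6*h_s_4

Substituting h_s_1 = 0 and rearranging gives the linear system (I - Q) h = 1:
  [2/3, -1/6, -1/3] . (h_s_2, h_s_3, h_s_4) = 1
  [-1/2, 5/6, -1/12] . (h_s_2, h_s_3, h_s_4) = 1
  [-1/12, -1/2, 5/6] . (h_s_2, h_s_3, h_s_4) = 1

Solving yields:
  h_s_2 = 1080/223
  h_s_3 = 1014/223
  h_s_4 = 984/223

Starting state is s_3, so the expected hitting time is h_s_3 = 1014/223.

Answer: 1014/223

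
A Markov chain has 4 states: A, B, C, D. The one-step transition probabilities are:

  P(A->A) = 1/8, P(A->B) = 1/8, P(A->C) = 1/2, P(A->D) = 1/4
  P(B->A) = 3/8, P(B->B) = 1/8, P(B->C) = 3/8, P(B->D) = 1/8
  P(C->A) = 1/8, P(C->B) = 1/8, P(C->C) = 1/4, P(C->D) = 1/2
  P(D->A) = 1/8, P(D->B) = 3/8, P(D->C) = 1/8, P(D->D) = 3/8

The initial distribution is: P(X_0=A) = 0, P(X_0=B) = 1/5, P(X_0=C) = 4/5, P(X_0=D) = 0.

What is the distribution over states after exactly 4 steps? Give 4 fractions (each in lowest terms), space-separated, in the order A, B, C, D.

Propagating the distribution step by step (d_{t+1} = d_t * P):
d_0 = (A=0, B=1/5, C=4/5, D=0)
  d_1[A] = 0*1/8 + 1/5*3/8 + 4/5*1/8 + 0*1/8 = 7/40
  d_1[B] = 0*1/8 + 1/5*1/8 + 4/5*1/8 + 0*3/8 = 1/8
  d_1[C] = 0*1/2 + 1/5*3/8 + 4/5*1/4 + 0*1/8 = 11/40
  d_1[D] = 0*1/4 + 1/5*1/8 + 4/5*1/2 + 0*3/8 = 17/40
d_1 = (A=7/40, B=1/8, C=11/40, D=17/40)
  d_2[A] = 7/40*1/8 + 1/8*3/8 + 11/40*1/8 + 17/40*1/8 = 5/32
  d_2[B] = 7/40*1/8 + 1/8*1/8 + 11/40*1/8 + 17/40*3/8 = 37/160
  d_2[C] = 7/40*1/2 + 1/8*3/8 + 11/40*1/4 + 17/40*1/8 = 41/160
  d_2[D] = 7/40*1/4 + 1/8*1/8 + 11/40*1/2 + 17/40*3/8 = 57/160
d_2 = (A=5/32, B=37/160, C=41/160, D=57/160)
  d_3[A] = 5/32*1/8 + 37/160*3/8 + 41/160*1/8 + 57/160*1/8 = 117/640
  d_3[B] = 5/32*1/8 + 37/160*1/8 + 41/160*1/8 + 57/160*3/8 = 137/640
  d_3[C] = 5/32*1/2 + 37/160*3/8 + 41/160*1/4 + 57/160*1/8 = 35/128
  d_3[D] = 5/32*1/4 + 37/160*1/8 + 41/160*1/2 + 57/160*3/8 = 211/640
d_3 = (A=117/640, B=137/640, C=35/128, D=211/640)
  d_4[A] = 117/640*1/8 + 137/640*3/8 + 35/128*1/8 + 211/640*1/8 = 457/2560
  d_4[B] = 117/640*1/8 + 137/640*1/8 + 35/128*1/8 + 211/640*3/8 = 531/2560
  d_4[C] = 117/640*1/2 + 137/640*3/8 + 35/128*1/4 + 211/640*1/8 = 9/32
  d_4[D] = 117/640*1/4 + 137/640*1/8 + 35/128*1/2 + 211/640*3/8 = 213/640
d_4 = (A=457/2560, B=531/2560, C=9/32, D=213/640)

Answer: 457/2560 531/2560 9/32 213/640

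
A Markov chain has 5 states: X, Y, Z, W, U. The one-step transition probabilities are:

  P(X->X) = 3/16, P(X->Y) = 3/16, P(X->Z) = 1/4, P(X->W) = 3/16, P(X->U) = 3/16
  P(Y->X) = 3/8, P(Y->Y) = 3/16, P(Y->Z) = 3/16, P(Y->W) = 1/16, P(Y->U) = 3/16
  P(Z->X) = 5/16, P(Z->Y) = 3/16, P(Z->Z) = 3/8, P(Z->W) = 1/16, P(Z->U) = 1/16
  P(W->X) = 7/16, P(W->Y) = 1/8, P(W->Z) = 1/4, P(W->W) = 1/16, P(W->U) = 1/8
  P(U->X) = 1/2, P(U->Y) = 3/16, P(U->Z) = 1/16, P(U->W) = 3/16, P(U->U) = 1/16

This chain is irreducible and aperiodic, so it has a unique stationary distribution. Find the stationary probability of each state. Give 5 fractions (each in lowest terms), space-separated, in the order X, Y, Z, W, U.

The stationary distribution satisfies pi = pi * P, i.e.:
  pi_X = 3/16*pi_X + 3/8*pi_Y + 5/16*pi_Z + 7/16*pi_W + 1/2*pi_U
  pi_Y = 3/16*pi_X + 3/16*pi_Y + 3/16*pi_Z + 1/8*pi_W + 3/16*pi_U
  pi_Z = 1/4*pi_X + 3/16*pi_Y + 3/8*pi_Z + 1/4*pi_W + 1/16*pi_U
  pi_W = 3/16*pi_X + 1/16*pi_Y + 1/16*pi_Z + 1/16*pi_W + 3/16*pi_U
  pi_U = 3/16*pi_X + 3/16*pi_Y + 1/16*pi_Z + 1/8*pi_W + 1/16*pi_U
with normalization: pi_X + pi_Y + pi_Z + pi_W + pi_U = 1.

Using the first 4 balance equations plus normalization, the linear system A*pi = b is:
  [-13/16, 3/8, 5/16, 7/16, 1/2] . pi = 0
  [3/16, -13/16, 3/16, 1/8, 3/16] . pi = 0
  [1/4, 3/16, -5/8, 1/4, 1/16] . pi = 0
  [3/16, 1/16, 1/16, -15/16, 3/16] . pi = 0
  [1, 1, 1, 1, 1] . pi = 1

Solving yields:
  pi_X = 3797/11748
  pi_Y = 705/3916
  pi_Z = 87/356
  pi_W = 117/979
  pi_U = 1561/11748

Verification (pi * P):
  3797/11748*3/16 + 705/3916*3/8 + 87/356*5/16 + 117/979*7/16 + 1561/11748*1/2 = 3797/11748 = pi_X  (ok)
  3797/11748*3/16 + 705/3916*3/16 + 87/356*3/16 + 117/979*1/8 + 1561/11748*3/16 = 705/3916 = pi_Y  (ok)
  3797/11748*1/4 + 705/3916*3/16 + 87/356*3/8 + 117/979*1/4 + 1561/11748*1/16 = 87/356 = pi_Z  (ok)
  3797/11748*3/16 + 705/3916*1/16 + 87/356*1/16 + 117/979*1/16 + 1561/11748*3/16 = 117/979 = pi_W  (ok)
  3797/11748*3/16 + 705/3916*3/16 + 87/356*1/16 + 117/979*1/8 + 1561/11748*1/16 = 1561/11748 = pi_U  (ok)

Answer: 3797/11748 705/3916 87/356 117/979 1561/11748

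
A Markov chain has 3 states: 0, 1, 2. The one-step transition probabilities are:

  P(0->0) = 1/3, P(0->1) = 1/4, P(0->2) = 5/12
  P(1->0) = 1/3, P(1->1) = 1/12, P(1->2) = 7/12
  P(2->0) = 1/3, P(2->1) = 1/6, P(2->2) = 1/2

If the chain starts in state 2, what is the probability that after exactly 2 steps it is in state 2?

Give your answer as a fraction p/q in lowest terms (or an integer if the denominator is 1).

Computing P^2 by repeated multiplication:
P^1 =
  0: [1/3, 1/4, 5/12]
  1: [1/3, 1/12, 7/12]
  2: [1/3, 1/6, 1/2]
P^2 =
  0: [1/3, 25/144, 71/144]
  1: [1/3, 3/16, 23/48]
  2: [1/3, 13/72, 35/72]

(P^2)[2 -> 2] = 35/72

Answer: 35/72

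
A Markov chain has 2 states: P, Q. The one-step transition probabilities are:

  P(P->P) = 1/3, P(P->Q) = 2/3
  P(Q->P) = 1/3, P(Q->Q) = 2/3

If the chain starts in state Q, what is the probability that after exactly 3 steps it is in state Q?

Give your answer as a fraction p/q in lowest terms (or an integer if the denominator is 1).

Answer: 2/3

Derivation:
Computing P^3 by repeated multiplication:
P^1 =
  P: [1/3, 2/3]
  Q: [1/3, 2/3]
P^2 =
  P: [1/3, 2/3]
  Q: [1/3, 2/3]
P^3 =
  P: [1/3, 2/3]
  Q: [1/3, 2/3]

(P^3)[Q -> Q] = 2/3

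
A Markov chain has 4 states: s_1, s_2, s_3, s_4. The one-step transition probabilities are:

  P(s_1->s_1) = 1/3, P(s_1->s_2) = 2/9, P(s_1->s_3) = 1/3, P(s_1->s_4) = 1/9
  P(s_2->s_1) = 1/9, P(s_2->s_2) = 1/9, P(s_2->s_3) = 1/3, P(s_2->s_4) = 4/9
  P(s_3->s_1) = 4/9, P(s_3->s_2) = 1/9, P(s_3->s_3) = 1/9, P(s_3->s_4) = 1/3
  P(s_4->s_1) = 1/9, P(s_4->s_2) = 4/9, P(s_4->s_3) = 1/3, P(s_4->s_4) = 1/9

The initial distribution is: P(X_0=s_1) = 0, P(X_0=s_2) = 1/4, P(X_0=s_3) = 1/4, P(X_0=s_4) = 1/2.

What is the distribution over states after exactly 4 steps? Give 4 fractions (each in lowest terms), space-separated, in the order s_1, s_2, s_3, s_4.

Propagating the distribution step by step (d_{t+1} = d_t * P):
d_0 = (s_1=0, s_2=1/4, s_3=1/4, s_4=1/2)
  d_1[s_1] = 0*1/3 + 1/4*1/9 + 1/4*4/9 + 1/2*1/9 = 7/36
  d_1[s_2] = 0*2/9 + 1/4*1/9 + 1/4*1/9 + 1/2*4/9 = 5/18
  d_1[s_3] = 0*1/3 + 1/4*1/3 + 1/4*1/9 + 1/2*1/3 = 5/18
  d_1[s_4] = 0*1/9 + 1/4*4/9 + 1/4*1/3 + 1/2*1/9 = 1/4
d_1 = (s_1=7/36, s_2=5/18, s_3=5/18, s_4=1/4)
  d_2[s_1] = 7/36*1/3 + 5/18*1/9 + 5/18*4/9 + 1/4*1/9 = 20/81
  d_2[s_2] = 7/36*2/9 + 5/18*1/9 + 5/18*1/9 + 1/4*4/9 = 35/162
  d_2[s_3] = 7/36*1/3 + 5/18*1/3 + 5/18*1/9 + 1/4*1/3 = 22/81
  d_2[s_4] = 7/36*1/9 + 5/18*4/9 + 5/18*1/3 + 1/4*1/9 = 43/162
d_2 = (s_1=20/81, s_2=35/162, s_3=22/81, s_4=43/162)
  d_3[s_1] = 20/81*1/3 + 35/162*1/9 + 22/81*4/9 + 43/162*1/9 = 187/729
  d_3[s_2] = 20/81*2/9 + 35/162*1/9 + 22/81*1/9 + 43/162*4/9 = 331/1458
  d_3[s_3] = 20/81*1/3 + 35/162*1/3 + 22/81*1/9 + 43/162*1/3 = 199/729
  d_3[s_4] = 20/81*1/9 + 35/162*4/9 + 22/81*1/3 + 43/162*1/9 = 355/1458
d_3 = (s_1=187/729, s_2=331/1458, s_3=199/729, s_4=355/1458)
  d_4[s_1] = 187/729*1/3 + 331/1458*1/9 + 199/729*4/9 + 355/1458*1/9 = 1700/6561
  d_4[s_2] = 187/729*2/9 + 331/1458*1/9 + 199/729*1/9 + 355/1458*4/9 = 2897/13122
  d_4[s_3] = 187/729*1/3 + 331/1458*1/3 + 199/729*1/9 + 355/1458*1/3 = 1789/6561
  d_4[s_4] = 187/729*1/9 + 331/1458*4/9 + 199/729*1/3 + 355/1458*1/9 = 3247/13122
d_4 = (s_1=1700/6561, s_2=2897/13122, s_3=1789/6561, s_4=3247/13122)

Answer: 1700/6561 2897/13122 1789/6561 3247/13122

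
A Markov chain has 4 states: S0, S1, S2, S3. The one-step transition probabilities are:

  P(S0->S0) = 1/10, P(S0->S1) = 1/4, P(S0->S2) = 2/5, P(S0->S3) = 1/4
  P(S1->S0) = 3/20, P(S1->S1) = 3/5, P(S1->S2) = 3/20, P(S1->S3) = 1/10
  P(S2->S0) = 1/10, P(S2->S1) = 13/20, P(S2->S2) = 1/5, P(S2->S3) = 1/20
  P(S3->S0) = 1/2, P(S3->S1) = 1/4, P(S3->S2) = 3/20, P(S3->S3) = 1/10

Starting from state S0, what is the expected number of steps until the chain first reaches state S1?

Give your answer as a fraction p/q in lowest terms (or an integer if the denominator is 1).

Answer: 2660/983

Derivation:
Let h_i = expected steps to first reach S1 from state i.
Boundary: h_S1 = 0.
First-step equations for the other states:
  h_S0 = 1 + 1/10*h_S0 + 1/4*h_S1 + 2/5*h_S2 + 1/4*h_S3
  h_S2 = 1 + 1/10*h_S0 + 13/20*h_S1 + 1/5*h_S2 + 1/20*h_S3
  h_S3 = 1 + 1/2*h_S0 + 1/4*h_S1 + 3/20*h_S2 + 1/10*h_S3

Substituting h_S1 = 0 and rearranging gives the linear system (I - Q) h = 1:
  [9/10, -2/5, -1/4] . (h_S0, h_S2, h_S3) = 1
  [-1/10, 4/5, -1/20] . (h_S0, h_S2, h_S3) = 1
  [-1/2, -3/20, 9/10] . (h_S0, h_S2, h_S3) = 1

Solving yields:
  h_S0 = 2660/983
  h_S2 = 1740/983
  h_S3 = 2860/983

Starting state is S0, so the expected hitting time is h_S0 = 2660/983.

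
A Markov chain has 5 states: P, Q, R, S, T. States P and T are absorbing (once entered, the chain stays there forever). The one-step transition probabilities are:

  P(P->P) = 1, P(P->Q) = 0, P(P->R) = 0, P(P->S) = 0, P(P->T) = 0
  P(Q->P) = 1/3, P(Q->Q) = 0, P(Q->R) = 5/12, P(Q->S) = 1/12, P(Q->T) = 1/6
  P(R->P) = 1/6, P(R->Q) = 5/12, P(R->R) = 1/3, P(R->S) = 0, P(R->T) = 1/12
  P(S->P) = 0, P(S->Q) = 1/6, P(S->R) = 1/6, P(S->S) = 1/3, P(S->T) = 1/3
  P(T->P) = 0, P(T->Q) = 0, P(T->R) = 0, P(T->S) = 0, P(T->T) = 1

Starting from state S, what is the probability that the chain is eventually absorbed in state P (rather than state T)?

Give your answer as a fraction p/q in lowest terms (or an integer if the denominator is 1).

Answer: 86/271

Derivation:
Let a_i = P(absorbed in P | start in state i).
Boundary conditions: a_P = 1, a_T = 0.
For each transient state i, a_i = sum_j P(i->j) * a_j:
  a_Q = 1/3*a_P + 0*a_Q + 5/12*a_R + 1/12*a_S + 1/6*a_T
  a_R = 1/6*a_P + 5/12*a_Q + 1/3*a_R + 0*a_S + 1/12*a_T
  a_S = 0*a_P + 1/6*a_Q + 1/6*a_R + 1/3*a_S + 1/3*a_T

Substituting a_P = 1 and a_T = 0, rearrange to (I - Q) a = r where r[i] = P(i -> P):
  [1, -5/12, -1/12] . (a_Q, a_R, a_S) = 1/3
  [-5/12, 2/3, 0] . (a_Q, a_R, a_S) = 1/6
  [-1/6, -1/6, 2/3] . (a_Q, a_R, a_S) = 0

Solving yields:
  a_Q = 170/271
  a_R = 174/271
  a_S = 86/271

Starting state is S, so the absorption probability is a_S = 86/271.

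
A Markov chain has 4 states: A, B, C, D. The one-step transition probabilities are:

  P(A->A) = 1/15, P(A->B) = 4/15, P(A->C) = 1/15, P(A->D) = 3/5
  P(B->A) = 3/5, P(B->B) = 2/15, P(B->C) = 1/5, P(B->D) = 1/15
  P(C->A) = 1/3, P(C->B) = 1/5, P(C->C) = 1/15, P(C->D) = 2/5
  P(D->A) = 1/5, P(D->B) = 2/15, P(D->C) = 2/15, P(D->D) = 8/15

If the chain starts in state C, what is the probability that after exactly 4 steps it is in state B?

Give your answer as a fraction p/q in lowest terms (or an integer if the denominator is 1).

Answer: 2963/16875

Derivation:
Computing P^4 by repeated multiplication:
P^1 =
  A: [1/15, 4/15, 1/15, 3/5]
  B: [3/5, 2/15, 1/5, 1/15]
  C: [1/3, 1/5, 1/15, 2/5]
  D: [1/5, 2/15, 2/15, 8/15]
P^2 =
  A: [23/75, 11/75, 32/225, 91/225]
  B: [1/5, 17/75, 4/45, 109/225]
  C: [11/45, 41/225, 3/25, 34/75]
  D: [11/45, 38/225, 3/25, 7/15]
P^3 =
  A: [799/3375, 124/675, 382/3375, 1574/3375]
  B: [931/3375, 112/675, 436/3375, 1448/3375]
  C: [173/675, 587/3375, 409/3375, 1514/3375]
  D: [847/3375, 587/3375, 406/3375, 307/675]
P^4 =
  A: [4337/16875, 194/1125, 2063/16875, 1513/3375]
  B: [833/3375, 3016/16875, 1981/16875, 857/1875]
  C: [283/1125, 2963/16875, 2021/16875, 7646/16875]
  D: [851/3375, 118/675, 676/5625, 7642/16875]

(P^4)[C -> B] = 2963/16875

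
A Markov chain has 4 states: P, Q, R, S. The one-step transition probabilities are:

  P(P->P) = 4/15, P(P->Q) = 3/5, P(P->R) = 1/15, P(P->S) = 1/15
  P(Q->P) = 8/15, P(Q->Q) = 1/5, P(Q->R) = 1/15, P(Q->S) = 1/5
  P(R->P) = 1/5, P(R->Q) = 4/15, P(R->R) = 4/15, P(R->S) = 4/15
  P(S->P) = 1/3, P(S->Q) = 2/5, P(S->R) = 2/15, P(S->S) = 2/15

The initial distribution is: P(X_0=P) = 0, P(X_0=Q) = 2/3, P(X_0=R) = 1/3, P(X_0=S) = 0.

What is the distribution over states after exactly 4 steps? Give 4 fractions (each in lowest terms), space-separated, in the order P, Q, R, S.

Propagating the distribution step by step (d_{t+1} = d_t * P):
d_0 = (P=0, Q=2/3, R=1/3, S=0)
  d_1[P] = 0*4/15 + 2/3*8/15 + 1/3*1/5 + 0*1/3 = 19/45
  d_1[Q] = 0*3/5 + 2/3*1/5 + 1/3*4/15 + 0*2/5 = 2/9
  d_1[R] = 0*1/15 + 2/3*1/15 + 1/3*4/15 + 0*2/15 = 2/15
  d_1[S] = 0*1/15 + 2/3*1/5 + 1/3*4/15 + 0*2/15 = 2/9
d_1 = (P=19/45, Q=2/9, R=2/15, S=2/9)
  d_2[P] = 19/45*4/15 + 2/9*8/15 + 2/15*1/5 + 2/9*1/3 = 224/675
  d_2[Q] = 19/45*3/5 + 2/9*1/5 + 2/15*4/15 + 2/9*2/5 = 19/45
  d_2[R] = 19/45*1/15 + 2/9*1/15 + 2/15*4/15 + 2/9*2/15 = 73/675
  d_2[S] = 19/45*1/15 + 2/9*1/5 + 2/15*4/15 + 2/9*2/15 = 31/225
d_2 = (P=224/675, Q=19/45, R=73/675, S=31/225)
  d_3[P] = 224/675*4/15 + 19/45*8/15 + 73/675*1/5 + 31/225*1/3 = 772/2025
  d_3[Q] = 224/675*3/5 + 19/45*1/5 + 73/675*4/15 + 31/225*2/5 = 3721/10125
  d_3[R] = 224/675*1/15 + 19/45*1/15 + 73/675*4/15 + 31/225*2/15 = 329/3375
  d_3[S] = 224/675*1/15 + 19/45*1/5 + 73/675*4/15 + 31/225*2/15 = 173/1125
d_3 = (P=772/2025, Q=3721/10125, R=329/3375, S=173/1125)
  d_4[P] = 772/2025*4/15 + 3721/10125*8/15 + 329/3375*1/5 + 173/1125*1/3 = 55954/151875
  d_4[Q] = 772/2025*3/5 + 3721/10125*1/5 + 329/3375*4/15 + 173/1125*2/5 = 6577/16875
  d_4[R] = 772/2025*1/15 + 3721/10125*1/15 + 329/3375*4/15 + 173/1125*2/15 = 1627/16875
  d_4[S] = 772/2025*1/15 + 3721/10125*1/5 + 329/3375*4/15 + 173/1125*2/15 = 4417/30375
d_4 = (P=55954/151875, Q=6577/16875, R=1627/16875, S=4417/30375)

Answer: 55954/151875 6577/16875 1627/16875 4417/30375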